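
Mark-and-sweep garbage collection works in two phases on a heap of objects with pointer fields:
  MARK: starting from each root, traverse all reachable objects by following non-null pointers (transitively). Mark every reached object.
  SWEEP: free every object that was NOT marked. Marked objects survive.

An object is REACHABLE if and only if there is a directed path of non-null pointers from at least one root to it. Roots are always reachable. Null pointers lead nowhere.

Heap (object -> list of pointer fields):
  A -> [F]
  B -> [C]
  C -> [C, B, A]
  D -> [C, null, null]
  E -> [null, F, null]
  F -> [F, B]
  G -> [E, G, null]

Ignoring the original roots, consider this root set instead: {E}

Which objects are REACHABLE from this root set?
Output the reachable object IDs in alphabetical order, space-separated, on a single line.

Answer: A B C E F

Derivation:
Roots: E
Mark E: refs=null F null, marked=E
Mark F: refs=F B, marked=E F
Mark B: refs=C, marked=B E F
Mark C: refs=C B A, marked=B C E F
Mark A: refs=F, marked=A B C E F
Unmarked (collected): D G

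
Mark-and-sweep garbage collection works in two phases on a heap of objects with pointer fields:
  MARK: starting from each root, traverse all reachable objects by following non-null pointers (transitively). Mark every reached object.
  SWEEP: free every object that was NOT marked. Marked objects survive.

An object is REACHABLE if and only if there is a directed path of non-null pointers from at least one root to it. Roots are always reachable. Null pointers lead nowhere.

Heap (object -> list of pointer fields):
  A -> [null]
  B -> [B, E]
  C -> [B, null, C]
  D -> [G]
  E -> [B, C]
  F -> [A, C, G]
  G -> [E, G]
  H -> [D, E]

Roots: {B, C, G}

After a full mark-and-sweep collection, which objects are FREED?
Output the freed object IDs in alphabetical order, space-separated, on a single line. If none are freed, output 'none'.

Roots: B C G
Mark B: refs=B E, marked=B
Mark C: refs=B null C, marked=B C
Mark G: refs=E G, marked=B C G
Mark E: refs=B C, marked=B C E G
Unmarked (collected): A D F H

Answer: A D F H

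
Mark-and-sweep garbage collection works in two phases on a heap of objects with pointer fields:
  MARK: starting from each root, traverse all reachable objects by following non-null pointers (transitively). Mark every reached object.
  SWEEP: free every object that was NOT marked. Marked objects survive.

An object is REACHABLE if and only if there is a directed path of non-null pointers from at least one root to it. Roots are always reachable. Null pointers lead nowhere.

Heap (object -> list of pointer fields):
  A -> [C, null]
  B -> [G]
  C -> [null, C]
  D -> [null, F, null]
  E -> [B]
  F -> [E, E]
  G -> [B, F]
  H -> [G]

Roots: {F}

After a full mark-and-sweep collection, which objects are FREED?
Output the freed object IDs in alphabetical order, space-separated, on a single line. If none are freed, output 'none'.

Roots: F
Mark F: refs=E E, marked=F
Mark E: refs=B, marked=E F
Mark B: refs=G, marked=B E F
Mark G: refs=B F, marked=B E F G
Unmarked (collected): A C D H

Answer: A C D H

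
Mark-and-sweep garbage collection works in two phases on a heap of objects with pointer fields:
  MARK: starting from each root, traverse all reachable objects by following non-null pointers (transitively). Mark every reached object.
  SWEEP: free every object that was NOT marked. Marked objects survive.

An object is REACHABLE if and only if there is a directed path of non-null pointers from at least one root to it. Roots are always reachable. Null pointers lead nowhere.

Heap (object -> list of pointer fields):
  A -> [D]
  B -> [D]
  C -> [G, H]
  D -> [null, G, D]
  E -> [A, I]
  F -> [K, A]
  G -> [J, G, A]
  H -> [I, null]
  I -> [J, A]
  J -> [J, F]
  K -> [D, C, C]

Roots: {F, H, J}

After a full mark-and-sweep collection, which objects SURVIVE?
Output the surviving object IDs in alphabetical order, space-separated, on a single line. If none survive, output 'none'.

Roots: F H J
Mark F: refs=K A, marked=F
Mark H: refs=I null, marked=F H
Mark J: refs=J F, marked=F H J
Mark K: refs=D C C, marked=F H J K
Mark A: refs=D, marked=A F H J K
Mark I: refs=J A, marked=A F H I J K
Mark D: refs=null G D, marked=A D F H I J K
Mark C: refs=G H, marked=A C D F H I J K
Mark G: refs=J G A, marked=A C D F G H I J K
Unmarked (collected): B E

Answer: A C D F G H I J K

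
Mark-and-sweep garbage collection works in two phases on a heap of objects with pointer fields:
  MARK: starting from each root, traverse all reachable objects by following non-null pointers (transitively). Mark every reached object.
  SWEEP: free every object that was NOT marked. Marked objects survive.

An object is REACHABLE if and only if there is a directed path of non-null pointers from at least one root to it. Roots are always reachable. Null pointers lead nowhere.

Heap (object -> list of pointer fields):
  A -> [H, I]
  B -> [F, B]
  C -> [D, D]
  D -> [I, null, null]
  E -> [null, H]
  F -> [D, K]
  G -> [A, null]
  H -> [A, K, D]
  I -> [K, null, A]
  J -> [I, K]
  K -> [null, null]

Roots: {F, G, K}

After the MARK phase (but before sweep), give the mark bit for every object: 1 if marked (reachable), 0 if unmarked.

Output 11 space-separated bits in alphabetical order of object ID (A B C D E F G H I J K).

Roots: F G K
Mark F: refs=D K, marked=F
Mark G: refs=A null, marked=F G
Mark K: refs=null null, marked=F G K
Mark D: refs=I null null, marked=D F G K
Mark A: refs=H I, marked=A D F G K
Mark I: refs=K null A, marked=A D F G I K
Mark H: refs=A K D, marked=A D F G H I K
Unmarked (collected): B C E J

Answer: 1 0 0 1 0 1 1 1 1 0 1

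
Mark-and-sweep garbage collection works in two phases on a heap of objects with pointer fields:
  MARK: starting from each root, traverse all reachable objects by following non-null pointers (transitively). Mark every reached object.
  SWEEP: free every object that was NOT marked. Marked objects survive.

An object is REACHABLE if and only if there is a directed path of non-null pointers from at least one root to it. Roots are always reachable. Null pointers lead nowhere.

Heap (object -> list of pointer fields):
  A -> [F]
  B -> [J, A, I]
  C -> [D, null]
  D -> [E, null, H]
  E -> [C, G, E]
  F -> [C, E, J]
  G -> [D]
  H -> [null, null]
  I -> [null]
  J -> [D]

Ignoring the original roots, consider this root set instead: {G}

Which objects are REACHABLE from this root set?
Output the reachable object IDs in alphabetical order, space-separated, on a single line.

Answer: C D E G H

Derivation:
Roots: G
Mark G: refs=D, marked=G
Mark D: refs=E null H, marked=D G
Mark E: refs=C G E, marked=D E G
Mark H: refs=null null, marked=D E G H
Mark C: refs=D null, marked=C D E G H
Unmarked (collected): A B F I J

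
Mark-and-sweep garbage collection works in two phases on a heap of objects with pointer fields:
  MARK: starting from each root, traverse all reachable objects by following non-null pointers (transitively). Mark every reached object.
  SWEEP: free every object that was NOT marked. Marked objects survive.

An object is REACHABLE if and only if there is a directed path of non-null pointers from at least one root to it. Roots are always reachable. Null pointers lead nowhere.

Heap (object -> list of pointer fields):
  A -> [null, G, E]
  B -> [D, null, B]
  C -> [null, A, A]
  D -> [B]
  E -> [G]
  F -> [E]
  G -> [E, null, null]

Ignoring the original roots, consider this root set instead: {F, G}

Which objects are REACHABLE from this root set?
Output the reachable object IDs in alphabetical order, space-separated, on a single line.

Answer: E F G

Derivation:
Roots: F G
Mark F: refs=E, marked=F
Mark G: refs=E null null, marked=F G
Mark E: refs=G, marked=E F G
Unmarked (collected): A B C D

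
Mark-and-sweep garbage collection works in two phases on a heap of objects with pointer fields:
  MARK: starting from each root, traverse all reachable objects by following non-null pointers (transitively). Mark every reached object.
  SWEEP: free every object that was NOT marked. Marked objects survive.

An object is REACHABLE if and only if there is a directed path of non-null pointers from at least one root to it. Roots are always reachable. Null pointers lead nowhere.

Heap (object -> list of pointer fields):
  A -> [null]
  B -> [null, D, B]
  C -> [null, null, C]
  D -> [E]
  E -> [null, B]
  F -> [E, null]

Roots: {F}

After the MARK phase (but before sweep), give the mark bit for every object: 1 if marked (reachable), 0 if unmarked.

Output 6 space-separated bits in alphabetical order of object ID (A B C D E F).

Answer: 0 1 0 1 1 1

Derivation:
Roots: F
Mark F: refs=E null, marked=F
Mark E: refs=null B, marked=E F
Mark B: refs=null D B, marked=B E F
Mark D: refs=E, marked=B D E F
Unmarked (collected): A C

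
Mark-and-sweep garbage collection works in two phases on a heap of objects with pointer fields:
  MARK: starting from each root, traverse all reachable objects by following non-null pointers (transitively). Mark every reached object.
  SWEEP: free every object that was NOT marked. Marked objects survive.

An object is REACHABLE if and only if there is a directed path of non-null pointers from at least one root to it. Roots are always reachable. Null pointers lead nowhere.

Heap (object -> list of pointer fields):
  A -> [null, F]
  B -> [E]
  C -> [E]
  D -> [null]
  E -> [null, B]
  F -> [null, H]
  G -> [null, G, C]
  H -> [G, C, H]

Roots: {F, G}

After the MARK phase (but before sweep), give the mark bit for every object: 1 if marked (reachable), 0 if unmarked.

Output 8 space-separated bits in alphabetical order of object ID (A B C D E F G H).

Roots: F G
Mark F: refs=null H, marked=F
Mark G: refs=null G C, marked=F G
Mark H: refs=G C H, marked=F G H
Mark C: refs=E, marked=C F G H
Mark E: refs=null B, marked=C E F G H
Mark B: refs=E, marked=B C E F G H
Unmarked (collected): A D

Answer: 0 1 1 0 1 1 1 1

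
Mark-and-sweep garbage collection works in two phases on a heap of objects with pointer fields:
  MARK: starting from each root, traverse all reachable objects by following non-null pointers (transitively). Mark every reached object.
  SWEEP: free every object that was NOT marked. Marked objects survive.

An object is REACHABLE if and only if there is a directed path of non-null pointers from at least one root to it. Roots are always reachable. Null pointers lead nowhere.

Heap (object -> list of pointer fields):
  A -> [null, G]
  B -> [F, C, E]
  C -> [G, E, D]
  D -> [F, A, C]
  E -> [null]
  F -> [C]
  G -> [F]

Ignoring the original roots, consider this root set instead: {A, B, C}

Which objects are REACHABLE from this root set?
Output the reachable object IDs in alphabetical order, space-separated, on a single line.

Roots: A B C
Mark A: refs=null G, marked=A
Mark B: refs=F C E, marked=A B
Mark C: refs=G E D, marked=A B C
Mark G: refs=F, marked=A B C G
Mark F: refs=C, marked=A B C F G
Mark E: refs=null, marked=A B C E F G
Mark D: refs=F A C, marked=A B C D E F G
Unmarked (collected): (none)

Answer: A B C D E F G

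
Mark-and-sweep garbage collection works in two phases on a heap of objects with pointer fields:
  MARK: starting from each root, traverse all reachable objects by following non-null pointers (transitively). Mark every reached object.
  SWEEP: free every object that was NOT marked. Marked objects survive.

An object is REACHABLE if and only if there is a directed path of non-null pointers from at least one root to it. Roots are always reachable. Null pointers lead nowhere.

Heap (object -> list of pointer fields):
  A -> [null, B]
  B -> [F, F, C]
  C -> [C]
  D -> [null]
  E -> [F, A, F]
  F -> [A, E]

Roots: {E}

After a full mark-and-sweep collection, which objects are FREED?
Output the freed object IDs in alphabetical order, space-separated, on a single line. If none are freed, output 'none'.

Answer: D

Derivation:
Roots: E
Mark E: refs=F A F, marked=E
Mark F: refs=A E, marked=E F
Mark A: refs=null B, marked=A E F
Mark B: refs=F F C, marked=A B E F
Mark C: refs=C, marked=A B C E F
Unmarked (collected): D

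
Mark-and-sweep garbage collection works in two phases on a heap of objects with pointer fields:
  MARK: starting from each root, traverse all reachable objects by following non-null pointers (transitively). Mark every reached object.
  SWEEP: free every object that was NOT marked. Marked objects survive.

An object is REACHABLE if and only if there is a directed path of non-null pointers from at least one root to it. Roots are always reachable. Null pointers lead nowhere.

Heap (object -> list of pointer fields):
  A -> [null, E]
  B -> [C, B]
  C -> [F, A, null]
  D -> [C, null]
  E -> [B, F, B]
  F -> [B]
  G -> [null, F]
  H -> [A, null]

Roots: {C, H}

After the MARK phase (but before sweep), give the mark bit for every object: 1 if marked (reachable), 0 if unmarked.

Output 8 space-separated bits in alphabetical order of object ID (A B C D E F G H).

Roots: C H
Mark C: refs=F A null, marked=C
Mark H: refs=A null, marked=C H
Mark F: refs=B, marked=C F H
Mark A: refs=null E, marked=A C F H
Mark B: refs=C B, marked=A B C F H
Mark E: refs=B F B, marked=A B C E F H
Unmarked (collected): D G

Answer: 1 1 1 0 1 1 0 1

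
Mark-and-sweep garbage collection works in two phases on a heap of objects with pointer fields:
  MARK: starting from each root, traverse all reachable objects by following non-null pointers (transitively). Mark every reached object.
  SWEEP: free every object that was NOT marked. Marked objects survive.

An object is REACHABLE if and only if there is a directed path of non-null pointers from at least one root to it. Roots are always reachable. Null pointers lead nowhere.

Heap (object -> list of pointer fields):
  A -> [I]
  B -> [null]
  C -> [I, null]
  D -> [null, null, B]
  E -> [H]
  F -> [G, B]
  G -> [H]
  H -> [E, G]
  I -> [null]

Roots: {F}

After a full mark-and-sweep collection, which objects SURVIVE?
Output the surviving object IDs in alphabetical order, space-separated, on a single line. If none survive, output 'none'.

Answer: B E F G H

Derivation:
Roots: F
Mark F: refs=G B, marked=F
Mark G: refs=H, marked=F G
Mark B: refs=null, marked=B F G
Mark H: refs=E G, marked=B F G H
Mark E: refs=H, marked=B E F G H
Unmarked (collected): A C D I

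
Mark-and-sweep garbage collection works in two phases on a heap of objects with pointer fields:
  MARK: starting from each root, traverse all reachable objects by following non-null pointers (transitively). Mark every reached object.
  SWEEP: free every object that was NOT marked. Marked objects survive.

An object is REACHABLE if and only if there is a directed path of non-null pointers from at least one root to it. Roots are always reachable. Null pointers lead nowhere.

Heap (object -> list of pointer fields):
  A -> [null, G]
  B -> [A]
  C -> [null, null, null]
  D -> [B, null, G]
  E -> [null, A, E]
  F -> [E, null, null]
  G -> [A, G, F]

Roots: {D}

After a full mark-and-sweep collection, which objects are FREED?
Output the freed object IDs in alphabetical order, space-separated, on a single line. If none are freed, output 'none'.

Answer: C

Derivation:
Roots: D
Mark D: refs=B null G, marked=D
Mark B: refs=A, marked=B D
Mark G: refs=A G F, marked=B D G
Mark A: refs=null G, marked=A B D G
Mark F: refs=E null null, marked=A B D F G
Mark E: refs=null A E, marked=A B D E F G
Unmarked (collected): C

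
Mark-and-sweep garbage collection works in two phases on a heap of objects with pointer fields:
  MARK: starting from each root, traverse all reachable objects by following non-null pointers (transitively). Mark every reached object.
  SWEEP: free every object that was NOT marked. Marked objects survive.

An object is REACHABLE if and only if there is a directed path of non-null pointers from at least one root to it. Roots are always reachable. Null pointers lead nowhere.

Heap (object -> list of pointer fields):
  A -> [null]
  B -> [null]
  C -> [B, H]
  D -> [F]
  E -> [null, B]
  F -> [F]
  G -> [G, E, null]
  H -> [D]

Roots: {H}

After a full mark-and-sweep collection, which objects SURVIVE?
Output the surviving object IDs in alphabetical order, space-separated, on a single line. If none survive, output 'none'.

Roots: H
Mark H: refs=D, marked=H
Mark D: refs=F, marked=D H
Mark F: refs=F, marked=D F H
Unmarked (collected): A B C E G

Answer: D F H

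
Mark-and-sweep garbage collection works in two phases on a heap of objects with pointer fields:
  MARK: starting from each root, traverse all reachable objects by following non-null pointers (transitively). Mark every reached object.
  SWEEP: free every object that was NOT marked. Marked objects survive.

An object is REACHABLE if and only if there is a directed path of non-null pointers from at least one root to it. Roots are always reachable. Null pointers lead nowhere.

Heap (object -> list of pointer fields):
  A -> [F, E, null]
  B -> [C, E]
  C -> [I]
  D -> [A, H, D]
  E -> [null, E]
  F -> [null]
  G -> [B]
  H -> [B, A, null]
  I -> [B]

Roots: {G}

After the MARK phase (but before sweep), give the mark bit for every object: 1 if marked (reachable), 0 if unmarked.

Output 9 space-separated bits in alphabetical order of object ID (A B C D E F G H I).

Answer: 0 1 1 0 1 0 1 0 1

Derivation:
Roots: G
Mark G: refs=B, marked=G
Mark B: refs=C E, marked=B G
Mark C: refs=I, marked=B C G
Mark E: refs=null E, marked=B C E G
Mark I: refs=B, marked=B C E G I
Unmarked (collected): A D F H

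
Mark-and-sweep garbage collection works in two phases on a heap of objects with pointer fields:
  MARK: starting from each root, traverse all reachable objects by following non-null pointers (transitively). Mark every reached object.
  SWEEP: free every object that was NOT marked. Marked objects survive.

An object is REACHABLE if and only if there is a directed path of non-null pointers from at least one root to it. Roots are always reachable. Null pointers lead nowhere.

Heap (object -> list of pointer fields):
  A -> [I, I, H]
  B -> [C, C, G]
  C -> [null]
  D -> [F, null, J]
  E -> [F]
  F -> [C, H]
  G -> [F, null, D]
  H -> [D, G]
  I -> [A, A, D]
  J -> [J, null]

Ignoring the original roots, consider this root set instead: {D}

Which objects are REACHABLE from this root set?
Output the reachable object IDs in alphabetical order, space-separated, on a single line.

Answer: C D F G H J

Derivation:
Roots: D
Mark D: refs=F null J, marked=D
Mark F: refs=C H, marked=D F
Mark J: refs=J null, marked=D F J
Mark C: refs=null, marked=C D F J
Mark H: refs=D G, marked=C D F H J
Mark G: refs=F null D, marked=C D F G H J
Unmarked (collected): A B E I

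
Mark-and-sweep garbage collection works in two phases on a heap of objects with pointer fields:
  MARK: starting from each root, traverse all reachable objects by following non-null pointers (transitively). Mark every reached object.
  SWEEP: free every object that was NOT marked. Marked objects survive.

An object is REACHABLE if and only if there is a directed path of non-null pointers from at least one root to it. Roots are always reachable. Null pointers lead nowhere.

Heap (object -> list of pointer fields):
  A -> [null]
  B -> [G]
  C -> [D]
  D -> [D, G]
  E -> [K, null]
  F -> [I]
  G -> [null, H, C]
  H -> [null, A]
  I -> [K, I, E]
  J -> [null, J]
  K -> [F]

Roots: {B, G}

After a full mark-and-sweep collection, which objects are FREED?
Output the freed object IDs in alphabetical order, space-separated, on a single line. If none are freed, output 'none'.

Answer: E F I J K

Derivation:
Roots: B G
Mark B: refs=G, marked=B
Mark G: refs=null H C, marked=B G
Mark H: refs=null A, marked=B G H
Mark C: refs=D, marked=B C G H
Mark A: refs=null, marked=A B C G H
Mark D: refs=D G, marked=A B C D G H
Unmarked (collected): E F I J K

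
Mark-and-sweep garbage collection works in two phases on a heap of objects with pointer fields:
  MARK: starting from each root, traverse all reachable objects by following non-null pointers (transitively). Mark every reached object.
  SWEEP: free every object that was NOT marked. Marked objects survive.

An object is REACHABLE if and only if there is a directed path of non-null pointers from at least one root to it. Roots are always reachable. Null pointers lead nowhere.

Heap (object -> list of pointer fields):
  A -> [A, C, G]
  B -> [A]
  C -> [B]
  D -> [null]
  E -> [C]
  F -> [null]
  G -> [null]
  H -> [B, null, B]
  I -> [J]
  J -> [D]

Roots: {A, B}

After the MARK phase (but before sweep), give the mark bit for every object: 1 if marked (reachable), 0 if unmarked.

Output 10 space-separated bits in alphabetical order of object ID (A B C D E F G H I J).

Answer: 1 1 1 0 0 0 1 0 0 0

Derivation:
Roots: A B
Mark A: refs=A C G, marked=A
Mark B: refs=A, marked=A B
Mark C: refs=B, marked=A B C
Mark G: refs=null, marked=A B C G
Unmarked (collected): D E F H I J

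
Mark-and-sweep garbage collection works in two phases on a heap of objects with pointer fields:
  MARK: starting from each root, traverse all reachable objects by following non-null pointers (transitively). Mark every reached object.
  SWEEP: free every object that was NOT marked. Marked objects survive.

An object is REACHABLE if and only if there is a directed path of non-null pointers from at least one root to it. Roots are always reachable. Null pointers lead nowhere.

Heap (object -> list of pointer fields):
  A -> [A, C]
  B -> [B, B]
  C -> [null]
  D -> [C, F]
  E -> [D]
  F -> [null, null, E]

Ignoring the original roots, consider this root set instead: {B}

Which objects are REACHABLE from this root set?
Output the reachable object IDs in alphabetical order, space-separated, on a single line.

Answer: B

Derivation:
Roots: B
Mark B: refs=B B, marked=B
Unmarked (collected): A C D E F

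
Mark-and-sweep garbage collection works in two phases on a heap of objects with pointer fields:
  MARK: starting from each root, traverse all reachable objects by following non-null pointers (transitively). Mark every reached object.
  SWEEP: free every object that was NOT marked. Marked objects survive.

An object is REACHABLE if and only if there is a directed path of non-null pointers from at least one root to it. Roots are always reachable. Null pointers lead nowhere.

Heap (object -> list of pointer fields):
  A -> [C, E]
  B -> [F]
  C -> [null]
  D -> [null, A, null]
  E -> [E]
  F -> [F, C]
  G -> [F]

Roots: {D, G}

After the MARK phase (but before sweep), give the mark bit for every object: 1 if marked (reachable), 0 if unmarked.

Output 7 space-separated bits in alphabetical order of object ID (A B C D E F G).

Answer: 1 0 1 1 1 1 1

Derivation:
Roots: D G
Mark D: refs=null A null, marked=D
Mark G: refs=F, marked=D G
Mark A: refs=C E, marked=A D G
Mark F: refs=F C, marked=A D F G
Mark C: refs=null, marked=A C D F G
Mark E: refs=E, marked=A C D E F G
Unmarked (collected): B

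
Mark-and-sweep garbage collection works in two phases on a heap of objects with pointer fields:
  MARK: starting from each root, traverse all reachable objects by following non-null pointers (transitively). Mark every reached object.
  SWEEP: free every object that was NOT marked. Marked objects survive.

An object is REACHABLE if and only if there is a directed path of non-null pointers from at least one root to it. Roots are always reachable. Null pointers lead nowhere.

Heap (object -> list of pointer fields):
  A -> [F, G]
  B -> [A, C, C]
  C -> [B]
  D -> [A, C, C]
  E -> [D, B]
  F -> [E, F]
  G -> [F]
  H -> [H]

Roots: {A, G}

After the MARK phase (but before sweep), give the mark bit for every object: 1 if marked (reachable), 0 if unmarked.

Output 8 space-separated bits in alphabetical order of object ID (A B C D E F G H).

Answer: 1 1 1 1 1 1 1 0

Derivation:
Roots: A G
Mark A: refs=F G, marked=A
Mark G: refs=F, marked=A G
Mark F: refs=E F, marked=A F G
Mark E: refs=D B, marked=A E F G
Mark D: refs=A C C, marked=A D E F G
Mark B: refs=A C C, marked=A B D E F G
Mark C: refs=B, marked=A B C D E F G
Unmarked (collected): H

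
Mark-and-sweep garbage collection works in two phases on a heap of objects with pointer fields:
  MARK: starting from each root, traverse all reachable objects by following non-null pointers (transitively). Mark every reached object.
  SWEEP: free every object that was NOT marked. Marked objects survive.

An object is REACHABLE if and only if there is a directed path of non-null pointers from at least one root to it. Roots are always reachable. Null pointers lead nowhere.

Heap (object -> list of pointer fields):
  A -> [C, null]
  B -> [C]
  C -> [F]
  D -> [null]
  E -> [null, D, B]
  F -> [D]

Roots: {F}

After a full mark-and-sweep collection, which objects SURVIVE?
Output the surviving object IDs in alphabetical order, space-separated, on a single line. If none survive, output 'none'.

Roots: F
Mark F: refs=D, marked=F
Mark D: refs=null, marked=D F
Unmarked (collected): A B C E

Answer: D F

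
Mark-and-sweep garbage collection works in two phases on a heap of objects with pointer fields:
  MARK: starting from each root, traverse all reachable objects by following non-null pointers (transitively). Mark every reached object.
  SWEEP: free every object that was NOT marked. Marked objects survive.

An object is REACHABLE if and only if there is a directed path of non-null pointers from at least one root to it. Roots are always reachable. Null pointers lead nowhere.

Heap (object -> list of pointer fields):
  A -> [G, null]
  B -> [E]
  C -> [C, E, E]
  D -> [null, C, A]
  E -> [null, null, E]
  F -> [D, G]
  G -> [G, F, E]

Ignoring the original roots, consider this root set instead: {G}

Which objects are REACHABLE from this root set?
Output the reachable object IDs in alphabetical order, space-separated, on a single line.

Roots: G
Mark G: refs=G F E, marked=G
Mark F: refs=D G, marked=F G
Mark E: refs=null null E, marked=E F G
Mark D: refs=null C A, marked=D E F G
Mark C: refs=C E E, marked=C D E F G
Mark A: refs=G null, marked=A C D E F G
Unmarked (collected): B

Answer: A C D E F G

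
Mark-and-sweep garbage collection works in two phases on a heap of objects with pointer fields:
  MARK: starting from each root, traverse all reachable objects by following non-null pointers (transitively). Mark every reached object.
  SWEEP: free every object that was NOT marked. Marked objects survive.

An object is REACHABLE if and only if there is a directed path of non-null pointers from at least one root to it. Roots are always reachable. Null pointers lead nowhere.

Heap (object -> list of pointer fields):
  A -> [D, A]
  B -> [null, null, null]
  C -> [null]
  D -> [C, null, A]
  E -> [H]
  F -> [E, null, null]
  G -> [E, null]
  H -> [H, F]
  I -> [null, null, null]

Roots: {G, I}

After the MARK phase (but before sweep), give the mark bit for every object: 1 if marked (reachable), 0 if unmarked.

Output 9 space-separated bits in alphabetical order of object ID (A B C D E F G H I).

Roots: G I
Mark G: refs=E null, marked=G
Mark I: refs=null null null, marked=G I
Mark E: refs=H, marked=E G I
Mark H: refs=H F, marked=E G H I
Mark F: refs=E null null, marked=E F G H I
Unmarked (collected): A B C D

Answer: 0 0 0 0 1 1 1 1 1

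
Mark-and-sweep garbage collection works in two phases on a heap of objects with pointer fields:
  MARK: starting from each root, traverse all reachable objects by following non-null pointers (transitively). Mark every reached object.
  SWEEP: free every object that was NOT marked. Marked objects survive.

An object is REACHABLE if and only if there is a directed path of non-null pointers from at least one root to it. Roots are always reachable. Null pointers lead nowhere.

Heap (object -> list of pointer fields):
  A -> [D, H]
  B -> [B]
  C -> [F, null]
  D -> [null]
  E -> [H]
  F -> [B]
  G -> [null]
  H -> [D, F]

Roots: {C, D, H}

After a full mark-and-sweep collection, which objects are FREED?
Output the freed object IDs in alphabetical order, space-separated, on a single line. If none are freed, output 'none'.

Roots: C D H
Mark C: refs=F null, marked=C
Mark D: refs=null, marked=C D
Mark H: refs=D F, marked=C D H
Mark F: refs=B, marked=C D F H
Mark B: refs=B, marked=B C D F H
Unmarked (collected): A E G

Answer: A E G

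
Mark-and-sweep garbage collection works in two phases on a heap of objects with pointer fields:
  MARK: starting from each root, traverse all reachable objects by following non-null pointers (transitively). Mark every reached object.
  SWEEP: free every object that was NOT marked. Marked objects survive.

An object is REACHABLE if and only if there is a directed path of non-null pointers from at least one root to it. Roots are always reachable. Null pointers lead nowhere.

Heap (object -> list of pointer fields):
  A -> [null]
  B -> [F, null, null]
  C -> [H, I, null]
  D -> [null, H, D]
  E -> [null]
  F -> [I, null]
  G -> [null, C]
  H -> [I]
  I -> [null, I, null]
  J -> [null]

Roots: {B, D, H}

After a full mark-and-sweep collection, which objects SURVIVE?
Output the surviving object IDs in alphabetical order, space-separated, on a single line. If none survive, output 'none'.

Roots: B D H
Mark B: refs=F null null, marked=B
Mark D: refs=null H D, marked=B D
Mark H: refs=I, marked=B D H
Mark F: refs=I null, marked=B D F H
Mark I: refs=null I null, marked=B D F H I
Unmarked (collected): A C E G J

Answer: B D F H I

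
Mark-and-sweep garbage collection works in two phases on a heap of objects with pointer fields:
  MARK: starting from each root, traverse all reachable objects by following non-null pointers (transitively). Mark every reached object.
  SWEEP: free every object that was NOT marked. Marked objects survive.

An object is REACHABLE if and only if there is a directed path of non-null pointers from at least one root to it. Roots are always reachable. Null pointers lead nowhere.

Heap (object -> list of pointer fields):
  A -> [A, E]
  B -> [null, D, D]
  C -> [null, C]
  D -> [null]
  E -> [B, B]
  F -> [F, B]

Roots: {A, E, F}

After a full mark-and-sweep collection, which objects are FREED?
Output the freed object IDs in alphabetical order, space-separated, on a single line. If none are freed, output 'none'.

Answer: C

Derivation:
Roots: A E F
Mark A: refs=A E, marked=A
Mark E: refs=B B, marked=A E
Mark F: refs=F B, marked=A E F
Mark B: refs=null D D, marked=A B E F
Mark D: refs=null, marked=A B D E F
Unmarked (collected): C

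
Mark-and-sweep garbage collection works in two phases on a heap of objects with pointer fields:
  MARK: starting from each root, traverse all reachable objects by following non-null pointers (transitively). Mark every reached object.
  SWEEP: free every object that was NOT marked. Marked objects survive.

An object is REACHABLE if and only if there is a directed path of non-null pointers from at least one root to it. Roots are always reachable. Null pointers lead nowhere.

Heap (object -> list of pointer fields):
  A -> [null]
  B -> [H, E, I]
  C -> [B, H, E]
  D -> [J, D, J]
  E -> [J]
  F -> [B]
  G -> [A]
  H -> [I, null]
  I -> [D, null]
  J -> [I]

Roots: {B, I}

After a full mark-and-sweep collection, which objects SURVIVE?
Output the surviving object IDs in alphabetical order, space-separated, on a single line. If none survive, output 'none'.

Roots: B I
Mark B: refs=H E I, marked=B
Mark I: refs=D null, marked=B I
Mark H: refs=I null, marked=B H I
Mark E: refs=J, marked=B E H I
Mark D: refs=J D J, marked=B D E H I
Mark J: refs=I, marked=B D E H I J
Unmarked (collected): A C F G

Answer: B D E H I J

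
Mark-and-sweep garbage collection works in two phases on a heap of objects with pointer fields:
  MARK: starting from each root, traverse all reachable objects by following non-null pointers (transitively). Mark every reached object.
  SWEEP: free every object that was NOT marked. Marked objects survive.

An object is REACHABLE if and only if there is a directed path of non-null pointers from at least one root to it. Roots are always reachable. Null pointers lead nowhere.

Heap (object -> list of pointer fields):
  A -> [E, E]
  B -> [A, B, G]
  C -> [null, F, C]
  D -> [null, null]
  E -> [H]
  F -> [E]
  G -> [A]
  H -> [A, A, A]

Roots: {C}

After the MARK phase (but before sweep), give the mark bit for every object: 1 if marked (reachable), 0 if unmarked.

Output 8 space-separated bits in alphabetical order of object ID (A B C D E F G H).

Roots: C
Mark C: refs=null F C, marked=C
Mark F: refs=E, marked=C F
Mark E: refs=H, marked=C E F
Mark H: refs=A A A, marked=C E F H
Mark A: refs=E E, marked=A C E F H
Unmarked (collected): B D G

Answer: 1 0 1 0 1 1 0 1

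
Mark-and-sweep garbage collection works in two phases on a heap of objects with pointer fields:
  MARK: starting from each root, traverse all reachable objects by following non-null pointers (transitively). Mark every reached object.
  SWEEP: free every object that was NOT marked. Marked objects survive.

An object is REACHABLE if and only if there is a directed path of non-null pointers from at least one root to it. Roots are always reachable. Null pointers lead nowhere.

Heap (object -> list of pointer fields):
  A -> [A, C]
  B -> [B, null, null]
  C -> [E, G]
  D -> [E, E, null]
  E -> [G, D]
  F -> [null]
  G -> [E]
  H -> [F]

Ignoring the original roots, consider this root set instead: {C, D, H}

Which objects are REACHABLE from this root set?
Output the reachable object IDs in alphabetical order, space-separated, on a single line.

Roots: C D H
Mark C: refs=E G, marked=C
Mark D: refs=E E null, marked=C D
Mark H: refs=F, marked=C D H
Mark E: refs=G D, marked=C D E H
Mark G: refs=E, marked=C D E G H
Mark F: refs=null, marked=C D E F G H
Unmarked (collected): A B

Answer: C D E F G H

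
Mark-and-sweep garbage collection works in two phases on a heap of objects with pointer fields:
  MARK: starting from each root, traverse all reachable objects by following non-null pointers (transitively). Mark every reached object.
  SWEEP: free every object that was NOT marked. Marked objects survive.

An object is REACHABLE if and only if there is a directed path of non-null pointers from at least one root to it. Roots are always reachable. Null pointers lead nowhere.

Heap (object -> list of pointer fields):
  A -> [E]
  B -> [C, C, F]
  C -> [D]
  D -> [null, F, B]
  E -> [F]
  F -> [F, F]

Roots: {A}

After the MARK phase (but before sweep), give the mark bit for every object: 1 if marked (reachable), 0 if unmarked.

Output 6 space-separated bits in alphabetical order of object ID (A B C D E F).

Answer: 1 0 0 0 1 1

Derivation:
Roots: A
Mark A: refs=E, marked=A
Mark E: refs=F, marked=A E
Mark F: refs=F F, marked=A E F
Unmarked (collected): B C D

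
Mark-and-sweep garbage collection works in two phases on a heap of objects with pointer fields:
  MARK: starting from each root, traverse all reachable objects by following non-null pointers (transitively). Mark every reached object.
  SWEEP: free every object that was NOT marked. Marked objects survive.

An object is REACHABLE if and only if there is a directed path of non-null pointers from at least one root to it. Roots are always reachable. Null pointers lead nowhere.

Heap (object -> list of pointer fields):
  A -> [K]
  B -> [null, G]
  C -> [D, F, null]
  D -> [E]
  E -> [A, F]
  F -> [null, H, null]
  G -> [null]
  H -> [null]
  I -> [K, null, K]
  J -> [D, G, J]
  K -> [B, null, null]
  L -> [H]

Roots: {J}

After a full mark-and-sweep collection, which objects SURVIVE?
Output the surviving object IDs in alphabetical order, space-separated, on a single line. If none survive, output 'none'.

Answer: A B D E F G H J K

Derivation:
Roots: J
Mark J: refs=D G J, marked=J
Mark D: refs=E, marked=D J
Mark G: refs=null, marked=D G J
Mark E: refs=A F, marked=D E G J
Mark A: refs=K, marked=A D E G J
Mark F: refs=null H null, marked=A D E F G J
Mark K: refs=B null null, marked=A D E F G J K
Mark H: refs=null, marked=A D E F G H J K
Mark B: refs=null G, marked=A B D E F G H J K
Unmarked (collected): C I L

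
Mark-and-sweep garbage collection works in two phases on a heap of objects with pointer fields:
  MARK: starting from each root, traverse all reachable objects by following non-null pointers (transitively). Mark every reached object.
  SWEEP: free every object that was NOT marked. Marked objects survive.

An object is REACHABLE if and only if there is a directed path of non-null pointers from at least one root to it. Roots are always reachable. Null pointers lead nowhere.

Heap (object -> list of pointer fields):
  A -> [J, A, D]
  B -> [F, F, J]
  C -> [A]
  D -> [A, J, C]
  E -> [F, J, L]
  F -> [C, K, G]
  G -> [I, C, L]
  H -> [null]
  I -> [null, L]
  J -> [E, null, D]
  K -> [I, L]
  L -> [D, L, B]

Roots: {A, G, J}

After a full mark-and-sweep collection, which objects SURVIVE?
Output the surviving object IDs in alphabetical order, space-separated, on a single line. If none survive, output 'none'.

Roots: A G J
Mark A: refs=J A D, marked=A
Mark G: refs=I C L, marked=A G
Mark J: refs=E null D, marked=A G J
Mark D: refs=A J C, marked=A D G J
Mark I: refs=null L, marked=A D G I J
Mark C: refs=A, marked=A C D G I J
Mark L: refs=D L B, marked=A C D G I J L
Mark E: refs=F J L, marked=A C D E G I J L
Mark B: refs=F F J, marked=A B C D E G I J L
Mark F: refs=C K G, marked=A B C D E F G I J L
Mark K: refs=I L, marked=A B C D E F G I J K L
Unmarked (collected): H

Answer: A B C D E F G I J K L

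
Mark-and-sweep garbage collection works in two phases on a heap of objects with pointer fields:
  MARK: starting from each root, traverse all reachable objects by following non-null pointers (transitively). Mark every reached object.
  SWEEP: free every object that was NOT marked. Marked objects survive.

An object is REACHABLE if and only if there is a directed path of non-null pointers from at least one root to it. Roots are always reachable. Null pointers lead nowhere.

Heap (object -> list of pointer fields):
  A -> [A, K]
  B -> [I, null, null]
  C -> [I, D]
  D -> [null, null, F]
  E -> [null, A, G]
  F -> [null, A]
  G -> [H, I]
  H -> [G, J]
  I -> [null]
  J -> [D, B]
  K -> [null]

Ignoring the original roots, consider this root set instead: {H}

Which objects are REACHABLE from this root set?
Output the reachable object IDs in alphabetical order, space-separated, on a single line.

Roots: H
Mark H: refs=G J, marked=H
Mark G: refs=H I, marked=G H
Mark J: refs=D B, marked=G H J
Mark I: refs=null, marked=G H I J
Mark D: refs=null null F, marked=D G H I J
Mark B: refs=I null null, marked=B D G H I J
Mark F: refs=null A, marked=B D F G H I J
Mark A: refs=A K, marked=A B D F G H I J
Mark K: refs=null, marked=A B D F G H I J K
Unmarked (collected): C E

Answer: A B D F G H I J K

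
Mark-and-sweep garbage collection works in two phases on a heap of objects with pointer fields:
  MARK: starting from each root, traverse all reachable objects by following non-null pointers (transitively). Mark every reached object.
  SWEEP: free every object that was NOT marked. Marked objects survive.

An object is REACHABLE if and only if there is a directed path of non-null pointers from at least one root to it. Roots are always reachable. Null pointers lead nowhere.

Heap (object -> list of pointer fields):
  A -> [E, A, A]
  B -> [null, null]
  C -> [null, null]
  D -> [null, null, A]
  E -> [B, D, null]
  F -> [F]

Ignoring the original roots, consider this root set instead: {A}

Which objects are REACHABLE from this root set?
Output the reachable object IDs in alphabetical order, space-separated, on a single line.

Roots: A
Mark A: refs=E A A, marked=A
Mark E: refs=B D null, marked=A E
Mark B: refs=null null, marked=A B E
Mark D: refs=null null A, marked=A B D E
Unmarked (collected): C F

Answer: A B D E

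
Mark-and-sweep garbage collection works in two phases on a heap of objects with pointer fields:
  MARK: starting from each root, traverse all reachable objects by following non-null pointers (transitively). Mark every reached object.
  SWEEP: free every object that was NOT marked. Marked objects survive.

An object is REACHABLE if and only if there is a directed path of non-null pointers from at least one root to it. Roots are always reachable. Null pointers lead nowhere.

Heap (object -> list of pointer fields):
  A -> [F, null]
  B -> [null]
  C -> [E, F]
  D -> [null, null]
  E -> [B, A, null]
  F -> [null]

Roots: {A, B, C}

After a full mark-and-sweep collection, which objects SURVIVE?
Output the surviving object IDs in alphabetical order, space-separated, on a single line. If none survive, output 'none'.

Roots: A B C
Mark A: refs=F null, marked=A
Mark B: refs=null, marked=A B
Mark C: refs=E F, marked=A B C
Mark F: refs=null, marked=A B C F
Mark E: refs=B A null, marked=A B C E F
Unmarked (collected): D

Answer: A B C E F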